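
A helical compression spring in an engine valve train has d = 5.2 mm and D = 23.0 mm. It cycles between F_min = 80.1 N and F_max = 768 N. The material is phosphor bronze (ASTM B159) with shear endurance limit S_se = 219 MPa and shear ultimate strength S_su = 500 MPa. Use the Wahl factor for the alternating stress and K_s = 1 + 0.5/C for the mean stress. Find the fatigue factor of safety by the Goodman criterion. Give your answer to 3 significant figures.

0.780

C = D/d = 23.0/5.2 = 4.4231; K_W = (4C−1)/(4C−4)+0.615/C = 1.3581; K_s = 1+0.5/C = 1.1130
F_a = (F_max−F_min)/2 = 343.95 N; F_m = (F_max+F_min)/2 = 424.05 N
τ_a = K_W·8F_aD/(πd³) = 1.3581 × 143.27 = 194.58 MPa
τ_m = K_s·8F_mD/(πd³) = 1.1130 × 176.63 = 196.6 MPa
Goodman: 1/n_f = τ_a/S_se + τ_m/S_su = 194.58/219 + 196.6/500 = 0.88850 + 0.39320 = 1.2817
n_f = 1/1.2817 = 0.7802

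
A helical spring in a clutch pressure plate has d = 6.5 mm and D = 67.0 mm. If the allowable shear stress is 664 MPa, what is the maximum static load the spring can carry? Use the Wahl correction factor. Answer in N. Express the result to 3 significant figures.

C = D/d = 67.0/6.5 = 10.3077
K_W = (4C−1)/(4C−4) + 0.615/C = 40.231/37.231 + 0.0597 = 1.1402
τ_max = K·8FD/(πd³) → F_max = τ_allow·πd³/(8DK)
F_max = 664·π·6.5³/(8·67.0·1.1402) = 5.7287e+05/611.17 = 937.34 N

937 N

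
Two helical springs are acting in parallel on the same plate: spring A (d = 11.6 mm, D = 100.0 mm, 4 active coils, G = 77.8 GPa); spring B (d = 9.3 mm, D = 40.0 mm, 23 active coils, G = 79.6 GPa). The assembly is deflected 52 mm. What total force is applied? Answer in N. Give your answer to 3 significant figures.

k_A = Gd⁴/(8D³N_a) = (77.8×10³)(11.6⁴)/(8·100.0³·4) = 44.021 N/mm
k_B = Gd⁴/(8D³N_a) = (79.6×10³)(9.3⁴)/(8·40.0³·23) = 50.565 N/mm
Parallel: k_eq = 44.021 + 50.565 = 94.586 N/mm
F = k_eq·δ = 94.586·52 = 4918.5 N

4920 N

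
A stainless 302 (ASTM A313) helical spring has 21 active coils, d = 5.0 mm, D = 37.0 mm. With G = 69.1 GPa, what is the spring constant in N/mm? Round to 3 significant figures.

5.08 N/mm

k = Gd⁴/(8D³N_a) = (69.1×10³ × 5.0⁴) / (8 × 37.0³ × 21)
  = 4.31875e+07 / 8.5097e+06 = 5.0751 N/mm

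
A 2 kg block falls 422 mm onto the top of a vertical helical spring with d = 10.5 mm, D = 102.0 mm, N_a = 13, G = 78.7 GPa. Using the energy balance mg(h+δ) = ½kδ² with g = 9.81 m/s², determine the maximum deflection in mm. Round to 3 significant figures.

46.0 mm

k = Gd⁴/(8D³N_a) = (78.7×10³)(10.5⁴)/(8·102.0³·13) = 8.6676 N/mm
W = mg = 2 × 9.81 = 19.62 N
½kδ² − Wδ − Wh = 0 → δ = (W + √(W² + 2kWh))/k
δ = (19.62 + √(384.94 + 143529))/8.6676 = (19.62 + 379.36)/8.6676 = 46.031 mm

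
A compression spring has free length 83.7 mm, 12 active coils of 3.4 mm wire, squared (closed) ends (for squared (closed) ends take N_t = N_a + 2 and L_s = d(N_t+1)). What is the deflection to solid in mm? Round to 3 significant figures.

N_t = 14; L_s = 3.4·15 = 51 mm
δ_solid = L₀ − L_s = 83.7 − 51 = 32.7 mm

32.7 mm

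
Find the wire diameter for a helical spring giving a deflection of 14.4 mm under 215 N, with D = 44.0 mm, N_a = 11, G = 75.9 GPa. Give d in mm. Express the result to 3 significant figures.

6.20 mm

Required rate k = F/δ = 215/14.4 = 14.931 N/mm
d = (8D³N_a·k / G)^(1/4) = (8·44.0³·11·14.931 / (75.9×10³))^0.25
  = (1474.6)^0.25 = 6.1968 mm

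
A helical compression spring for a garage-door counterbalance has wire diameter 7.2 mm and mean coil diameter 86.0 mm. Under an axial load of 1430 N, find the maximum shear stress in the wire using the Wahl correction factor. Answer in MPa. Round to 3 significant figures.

940 MPa

Spring index C = D/d = 86.0/7.2 = 11.9444
K_W = (4C−1)/(4C−4) + 0.615/C = 46.778/43.778 + 0.0515 = 1.1200
τ₀ = 8FD/(πd³) = 8·1430·86.0/(π·7.2³) = 983840/1172.6 = 839.03 MPa
τ_max = K·τ₀ = 1.1200 × 839.03 = 939.73 MPa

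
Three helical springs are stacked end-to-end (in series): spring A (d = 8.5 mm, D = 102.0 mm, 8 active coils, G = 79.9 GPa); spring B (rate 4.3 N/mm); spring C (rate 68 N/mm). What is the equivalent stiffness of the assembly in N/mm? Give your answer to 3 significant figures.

2.44 N/mm

k_A = Gd⁴/(8D³N_a) = (79.9×10³)(8.5⁴)/(8·102.0³·8) = 6.141 N/mm
Series: 1/k_eq = 1/6.141 + 1/4.3 + 1/68 = 0.4101; k_eq = 2.4384 N/mm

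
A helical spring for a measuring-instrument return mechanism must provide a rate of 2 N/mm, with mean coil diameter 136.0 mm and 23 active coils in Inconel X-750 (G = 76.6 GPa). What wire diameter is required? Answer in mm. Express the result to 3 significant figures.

10.5 mm

d = (8D³N_a·k / G)^(1/4) = (8·136.0³·23·2 / (76.6×10³))^0.25
  = (12085)^0.25 = 10.4848 mm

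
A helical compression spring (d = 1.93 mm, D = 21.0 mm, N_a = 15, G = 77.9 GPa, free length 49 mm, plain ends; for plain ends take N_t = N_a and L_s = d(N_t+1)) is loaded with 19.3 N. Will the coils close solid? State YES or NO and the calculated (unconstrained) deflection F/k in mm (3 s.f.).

YES, δ = 19.8 mm

k = Gd⁴/(8D³N_a) = (77.9×10³)(1.93⁴)/(8·21.0³·15) = 0.97258 N/mm
N_t = 15; L_s = 1.93·16 = 30.88 mm; δ_solid = L₀ − L_s = 49 − 30.88 = 18.12 mm
δ = F/k = 19.3/0.97258 = 19.844 mm
δ ≥ δ_solid → spring goes solid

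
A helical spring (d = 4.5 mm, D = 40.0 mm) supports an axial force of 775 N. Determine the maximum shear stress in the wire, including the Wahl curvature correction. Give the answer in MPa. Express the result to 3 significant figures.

Spring index C = D/d = 40.0/4.5 = 8.8889
K_W = (4C−1)/(4C−4) + 0.615/C = 34.556/31.556 + 0.0692 = 1.1643
τ₀ = 8FD/(πd³) = 8·775·40.0/(π·4.5³) = 248000/286.28 = 866.29 MPa
τ_max = K·τ₀ = 1.1643 × 866.29 = 1008.6 MPa

1010 MPa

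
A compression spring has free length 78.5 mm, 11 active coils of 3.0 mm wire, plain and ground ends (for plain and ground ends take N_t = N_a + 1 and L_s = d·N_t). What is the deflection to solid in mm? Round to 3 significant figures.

N_t = 12; L_s = 3.0·12 = 36 mm
δ_solid = L₀ − L_s = 78.5 − 36 = 42.5 mm

42.5 mm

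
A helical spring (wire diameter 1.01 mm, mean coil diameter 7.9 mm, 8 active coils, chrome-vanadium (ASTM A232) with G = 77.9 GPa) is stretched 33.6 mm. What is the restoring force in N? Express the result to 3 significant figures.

k = Gd⁴/(8D³N_a) = (77.9×10³)(1.01⁴)/(8·7.9³·8) = 2.569 N/mm
F = k·δ = 2.569 × 33.6 = 86.318 N

86.3 N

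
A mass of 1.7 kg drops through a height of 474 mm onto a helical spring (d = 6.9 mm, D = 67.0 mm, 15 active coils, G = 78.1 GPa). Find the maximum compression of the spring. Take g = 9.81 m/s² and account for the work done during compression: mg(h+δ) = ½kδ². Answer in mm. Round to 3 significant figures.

k = Gd⁴/(8D³N_a) = (78.1×10³)(6.9⁴)/(8·67.0³·15) = 4.905 N/mm
W = mg = 1.7 × 9.81 = 16.677 N
½kδ² − Wδ − Wh = 0 → δ = (W + √(W² + 2kWh))/k
δ = (16.677 + √(278.12 + 77547.5))/4.905 = (16.677 + 278.97)/4.905 = 60.275 mm

60.3 mm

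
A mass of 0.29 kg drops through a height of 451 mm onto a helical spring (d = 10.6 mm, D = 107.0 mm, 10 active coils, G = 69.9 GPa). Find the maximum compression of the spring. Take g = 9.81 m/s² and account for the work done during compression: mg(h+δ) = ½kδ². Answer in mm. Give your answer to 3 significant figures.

k = Gd⁴/(8D³N_a) = (69.9×10³)(10.6⁴)/(8·107.0³·10) = 9.0045 N/mm
W = mg = 0.29 × 9.81 = 2.8449 N
½kδ² − Wδ − Wh = 0 → δ = (W + √(W² + 2kWh))/k
δ = (2.8449 + √(8.0935 + 23106.4))/9.0045 = (2.8449 + 152.03)/9.0045 = 17.2 mm

17.2 mm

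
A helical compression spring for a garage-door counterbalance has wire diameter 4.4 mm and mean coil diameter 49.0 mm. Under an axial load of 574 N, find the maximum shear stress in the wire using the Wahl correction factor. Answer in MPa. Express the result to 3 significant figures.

Spring index C = D/d = 49.0/4.4 = 11.1364
K_W = (4C−1)/(4C−4) + 0.615/C = 43.545/40.545 + 0.0552 = 1.1292
τ₀ = 8FD/(πd³) = 8·574·49.0/(π·4.4³) = 225008/267.61 = 840.79 MPa
τ_max = K·τ₀ = 1.1292 × 840.79 = 949.44 MPa

949 MPa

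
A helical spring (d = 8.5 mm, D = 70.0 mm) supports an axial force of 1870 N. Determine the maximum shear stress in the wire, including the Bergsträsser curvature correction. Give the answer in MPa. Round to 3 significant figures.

Spring index C = D/d = 70.0/8.5 = 8.2353
K_B = (4C+2)/(4C−3) = 34.941/29.941 = 1.1670
τ₀ = 8FD/(πd³) = 8·1870·70.0/(π·8.5³) = 1.0472e+06/1929.3 = 542.78 MPa
τ_max = K·τ₀ = 1.1670 × 542.78 = 633.42 MPa

633 MPa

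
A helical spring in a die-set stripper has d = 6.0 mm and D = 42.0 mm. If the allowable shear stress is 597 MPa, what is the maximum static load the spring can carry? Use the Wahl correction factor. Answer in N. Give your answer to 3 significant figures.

994 N

C = D/d = 42.0/6.0 = 7.0000
K_W = (4C−1)/(4C−4) + 0.615/C = 27.000/24.000 + 0.0879 = 1.2129
τ_max = K·8FD/(πd³) → F_max = τ_allow·πd³/(8DK)
F_max = 597·π·6.0³/(8·42.0·1.2129) = 4.0511e+05/407.52 = 994.1 N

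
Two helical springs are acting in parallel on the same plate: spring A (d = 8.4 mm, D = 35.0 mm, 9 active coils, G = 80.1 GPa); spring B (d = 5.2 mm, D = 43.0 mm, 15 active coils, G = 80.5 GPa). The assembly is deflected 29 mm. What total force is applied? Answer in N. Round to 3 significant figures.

3930 N

k_A = Gd⁴/(8D³N_a) = (80.1×10³)(8.4⁴)/(8·35.0³·9) = 129.19 N/mm
k_B = Gd⁴/(8D³N_a) = (80.5×10³)(5.2⁴)/(8·43.0³·15) = 6.1691 N/mm
Parallel: k_eq = 129.19 + 6.1691 = 135.35 N/mm
F = k_eq·δ = 135.35·29 = 3925.3 N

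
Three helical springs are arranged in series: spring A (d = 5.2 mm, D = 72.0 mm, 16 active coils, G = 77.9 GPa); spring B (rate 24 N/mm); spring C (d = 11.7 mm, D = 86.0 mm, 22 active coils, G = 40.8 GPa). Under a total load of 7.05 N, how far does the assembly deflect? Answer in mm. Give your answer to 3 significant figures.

k_A = Gd⁴/(8D³N_a) = (77.9×10³)(5.2⁴)/(8·72.0³·16) = 1.1922 N/mm
k_C = Gd⁴/(8D³N_a) = (40.8×10³)(11.7⁴)/(8·86.0³·22) = 6.8296 N/mm
Series: 1/k_eq = 1/1.1922 + 1/24 + 1/6.8296 = 1.0269; k_eq = 0.97382 N/mm
δ = F/k_eq = 7.05/0.97382 = 7.2395 mm

7.24 mm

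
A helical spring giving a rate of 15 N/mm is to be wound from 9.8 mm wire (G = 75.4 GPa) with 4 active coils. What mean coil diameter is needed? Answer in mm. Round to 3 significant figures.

113 mm

D = (Gd⁴/(8N_a·k))^(1/3) = (75.4×10³·9.8⁴/(8·4·15))^(1/3)
  = (1.44889e+06)^(1/3) = 113.1561 mm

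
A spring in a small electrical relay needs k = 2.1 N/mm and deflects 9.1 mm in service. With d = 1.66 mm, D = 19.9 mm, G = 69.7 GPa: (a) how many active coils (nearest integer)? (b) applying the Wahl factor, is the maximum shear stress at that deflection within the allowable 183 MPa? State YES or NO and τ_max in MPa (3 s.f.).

(a) 4 coils; (b) NO, τ_max = 237 MPa

N_a = Gd⁴/(8D³k) = (69.7×10³)(1.66⁴)/(8·19.9³·2.1) = 3.998 → N_a = 4
Actual rate k = Gd⁴/(8D³·4) = 2.0987 N/mm
Working load F = kδ = 2.0987·9.1 = 19.098 N
C = 19.9/1.66 = 11.9880; K_W = (4C−1)/(4C−4)+0.615/C = 1.1196
τ_max = K_W·8FD/(πd³) = 1.1196·211.58 = 236.87 MPa
τ_max > 183 MPa → exceeds allowable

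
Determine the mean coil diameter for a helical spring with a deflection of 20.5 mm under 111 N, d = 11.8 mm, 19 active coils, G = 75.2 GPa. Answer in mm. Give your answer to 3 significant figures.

Required rate k = F/δ = 111/20.5 = 5.4146 N/mm
D = (Gd⁴/(8N_a·k))^(1/3) = (75.2×10³·11.8⁴/(8·19·5.4146))^(1/3)
  = (1.77147e+06)^(1/3) = 120.9979 mm

121 mm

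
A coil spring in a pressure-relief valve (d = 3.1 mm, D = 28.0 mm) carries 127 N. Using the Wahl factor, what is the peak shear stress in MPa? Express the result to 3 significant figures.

353 MPa

Spring index C = D/d = 28.0/3.1 = 9.0323
K_W = (4C−1)/(4C−4) + 0.615/C = 35.129/32.129 + 0.0681 = 1.1615
τ₀ = 8FD/(πd³) = 8·127·28.0/(π·3.1³) = 28448/93.591 = 303.96 MPa
τ_max = K·τ₀ = 1.1615 × 303.96 = 353.04 MPa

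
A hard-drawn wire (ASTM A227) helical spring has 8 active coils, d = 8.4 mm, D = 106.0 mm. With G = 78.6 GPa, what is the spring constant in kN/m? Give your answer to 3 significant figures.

k = Gd⁴/(8D³N_a) = (78.6×10³ × 8.4⁴) / (8 × 106.0³ × 8)
  = 3.91327e+08 / 7.6225e+07 = 5.1338 N/mm

5.13 kN/m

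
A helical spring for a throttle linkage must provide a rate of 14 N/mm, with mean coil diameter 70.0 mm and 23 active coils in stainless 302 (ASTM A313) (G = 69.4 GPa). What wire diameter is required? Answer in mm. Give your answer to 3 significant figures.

d = (8D³N_a·k / G)^(1/4) = (8·70.0³·23·14 / (69.4×10³))^0.25
  = (12732)^0.25 = 10.6223 mm

10.6 mm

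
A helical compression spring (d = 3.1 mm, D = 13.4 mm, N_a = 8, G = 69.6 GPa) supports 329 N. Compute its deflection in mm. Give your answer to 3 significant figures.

k = Gd⁴/(8D³N_a) = (69.6×10³)(3.1⁴)/(8·13.4³·8) = 41.741 N/mm
δ = F/k = 329 / 41.741 = 7.882 mm

7.88 mm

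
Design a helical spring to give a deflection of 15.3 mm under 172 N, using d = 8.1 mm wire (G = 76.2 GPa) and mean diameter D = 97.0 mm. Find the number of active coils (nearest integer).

Required rate k = F/δ = 172/15.3 = 11.242 N/mm
N_a = Gd⁴/(8D³k) = (76.2×10³ × 8.1⁴)/(8 × 97.0³ × 11.242)
    = 3.28016e+08 / 8.20809e+07 = 3.996 → 4 coils

4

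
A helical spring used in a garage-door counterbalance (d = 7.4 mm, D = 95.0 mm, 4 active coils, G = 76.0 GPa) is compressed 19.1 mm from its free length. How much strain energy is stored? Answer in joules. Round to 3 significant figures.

k = Gd⁴/(8D³N_a) = (76.0×10³)(7.4⁴)/(8·95.0³·4) = 8.3065 N/mm
U = ½kδ² = 0.5 × 8.3065 × 19.1² = 1515.2 N·mm = 1.5152 J

1.52 J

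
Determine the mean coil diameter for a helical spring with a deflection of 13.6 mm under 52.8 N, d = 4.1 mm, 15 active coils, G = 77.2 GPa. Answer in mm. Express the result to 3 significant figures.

36.0 mm

Required rate k = F/δ = 52.8/13.6 = 3.8824 N/mm
D = (Gd⁴/(8N_a·k))^(1/3) = (77.2×10³·4.1⁴/(8·15·3.8824))^(1/3)
  = (46824.9)^(1/3) = 36.0434 mm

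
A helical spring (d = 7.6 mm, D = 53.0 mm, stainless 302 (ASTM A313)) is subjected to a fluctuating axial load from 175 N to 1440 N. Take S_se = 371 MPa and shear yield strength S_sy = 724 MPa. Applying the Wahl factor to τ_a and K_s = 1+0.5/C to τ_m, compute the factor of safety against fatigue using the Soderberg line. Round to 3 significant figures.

0.996

C = D/d = 53.0/7.6 = 6.9737; K_W = (4C−1)/(4C−4)+0.615/C = 1.2137; K_s = 1+0.5/C = 1.0717
F_a = (F_max−F_min)/2 = 632.5 N; F_m = (F_max+F_min)/2 = 807.5 N
τ_a = K_W·8F_aD/(πd³) = 1.2137 × 194.46 = 236.03 MPa
τ_m = K_s·8F_mD/(πd³) = 1.0717 × 248.27 = 266.07 MPa
Soderberg: 1/n_f = τ_a/S_se + τ_m/S_sy = 236.03/371 + 266.07/724 = 0.63619 + 0.36750 = 1.0037
n_f = 1/1.0037 = 0.9963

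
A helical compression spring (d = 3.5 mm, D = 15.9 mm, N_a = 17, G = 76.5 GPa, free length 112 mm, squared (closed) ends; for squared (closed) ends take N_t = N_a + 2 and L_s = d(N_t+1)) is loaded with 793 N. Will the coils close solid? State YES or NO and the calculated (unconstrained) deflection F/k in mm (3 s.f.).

NO, δ = 37.8 mm

k = Gd⁴/(8D³N_a) = (76.5×10³)(3.5⁴)/(8·15.9³·17) = 20.999 N/mm
N_t = 19; L_s = 3.5·20 = 70 mm; δ_solid = L₀ − L_s = 112 − 70 = 42 mm
δ = F/k = 793/20.999 = 37.763 mm
δ < δ_solid → spring does not go solid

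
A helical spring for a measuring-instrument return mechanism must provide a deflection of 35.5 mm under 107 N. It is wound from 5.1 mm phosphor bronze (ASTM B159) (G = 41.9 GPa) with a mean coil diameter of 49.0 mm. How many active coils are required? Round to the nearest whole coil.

10

Required rate k = F/δ = 107/35.5 = 3.0141 N/mm
N_a = Gd⁴/(8D³k) = (41.9×10³ × 5.1⁴)/(8 × 49.0³ × 3.0141)
    = 2.83462e+07 / 2.83683e+06 = 9.992 → 10 coils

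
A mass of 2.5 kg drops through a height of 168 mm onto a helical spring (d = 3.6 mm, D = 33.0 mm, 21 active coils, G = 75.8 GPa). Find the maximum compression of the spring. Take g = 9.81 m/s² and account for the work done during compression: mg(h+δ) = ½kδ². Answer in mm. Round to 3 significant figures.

75.2 mm

k = Gd⁴/(8D³N_a) = (75.8×10³)(3.6⁴)/(8·33.0³·21) = 2.1088 N/mm
W = mg = 2.5 × 9.81 = 24.525 N
½kδ² − Wδ − Wh = 0 → δ = (W + √(W² + 2kWh))/k
δ = (24.525 + √(601.48 + 17377.1))/2.1088 = (24.525 + 134.08)/2.1088 = 75.214 mm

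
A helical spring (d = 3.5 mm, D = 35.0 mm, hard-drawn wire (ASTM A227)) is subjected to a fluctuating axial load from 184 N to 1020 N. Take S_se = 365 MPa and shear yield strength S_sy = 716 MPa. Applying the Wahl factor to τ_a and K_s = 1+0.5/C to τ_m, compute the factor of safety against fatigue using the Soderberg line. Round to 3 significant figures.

0.219

C = D/d = 35.0/3.5 = 10.0000; K_W = (4C−1)/(4C−4)+0.615/C = 1.1448; K_s = 1+0.5/C = 1.0500
F_a = (F_max−F_min)/2 = 418 N; F_m = (F_max+F_min)/2 = 602 N
τ_a = K_W·8F_aD/(πd³) = 1.1448 × 868.92 = 994.77 MPa
τ_m = K_s·8F_mD/(πd³) = 1.0500 × 1251.4 = 1314 MPa
Soderberg: 1/n_f = τ_a/S_se + τ_m/S_sy = 994.77/365 + 1314/716 = 2.72540 + 1.83517 = 4.5606
n_f = 1/4.5606 = 0.2193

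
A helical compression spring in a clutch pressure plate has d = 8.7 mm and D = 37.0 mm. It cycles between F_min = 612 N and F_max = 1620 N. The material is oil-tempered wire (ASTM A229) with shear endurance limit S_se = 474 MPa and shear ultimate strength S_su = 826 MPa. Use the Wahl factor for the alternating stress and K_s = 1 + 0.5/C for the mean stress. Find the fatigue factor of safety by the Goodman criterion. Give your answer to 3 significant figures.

C = D/d = 37.0/8.7 = 4.2529; K_W = (4C−1)/(4C−4)+0.615/C = 1.3752; K_s = 1+0.5/C = 1.1176
F_a = (F_max−F_min)/2 = 504 N; F_m = (F_max+F_min)/2 = 1116 N
τ_a = K_W·8F_aD/(πd³) = 1.3752 × 72.113 = 99.168 MPa
τ_m = K_s·8F_mD/(πd³) = 1.1176 × 159.68 = 178.45 MPa
Goodman: 1/n_f = τ_a/S_se + τ_m/S_su = 99.168/474 + 178.45/826 = 0.20922 + 0.21604 = 0.42526
n_f = 1/0.42526 = 2.352

2.35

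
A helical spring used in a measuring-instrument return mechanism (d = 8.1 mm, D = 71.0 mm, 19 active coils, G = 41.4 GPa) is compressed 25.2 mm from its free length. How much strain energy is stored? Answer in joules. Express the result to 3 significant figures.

1.04 J

k = Gd⁴/(8D³N_a) = (41.4×10³)(8.1⁴)/(8·71.0³·19) = 3.2758 N/mm
U = ½kδ² = 0.5 × 3.2758 × 25.2² = 1040.1 N·mm = 1.0401 J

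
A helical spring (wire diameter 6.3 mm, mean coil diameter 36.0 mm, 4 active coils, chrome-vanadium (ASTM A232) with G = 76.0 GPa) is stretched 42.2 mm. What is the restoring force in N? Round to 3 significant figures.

3380 N

k = Gd⁴/(8D³N_a) = (76.0×10³)(6.3⁴)/(8·36.0³·4) = 80.19 N/mm
F = k·δ = 80.19 × 42.2 = 3384 N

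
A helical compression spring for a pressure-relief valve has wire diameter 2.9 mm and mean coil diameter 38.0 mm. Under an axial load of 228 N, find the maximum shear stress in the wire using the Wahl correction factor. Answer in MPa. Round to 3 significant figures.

1000 MPa

Spring index C = D/d = 38.0/2.9 = 13.1034
K_W = (4C−1)/(4C−4) + 0.615/C = 51.414/48.414 + 0.0469 = 1.1089
τ₀ = 8FD/(πd³) = 8·228·38.0/(π·2.9³) = 69312/76.62 = 904.62 MPa
τ_max = K·τ₀ = 1.1089 × 904.62 = 1003.1 MPa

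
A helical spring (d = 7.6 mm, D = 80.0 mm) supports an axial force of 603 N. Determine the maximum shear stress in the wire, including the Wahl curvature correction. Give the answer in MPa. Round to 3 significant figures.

Spring index C = D/d = 80.0/7.6 = 10.5263
K_W = (4C−1)/(4C−4) + 0.615/C = 41.105/38.105 + 0.0584 = 1.1372
τ₀ = 8FD/(πd³) = 8·603·80.0/(π·7.6³) = 385920/1379.1 = 279.84 MPa
τ_max = K·τ₀ = 1.1372 × 279.84 = 318.22 MPa

318 MPa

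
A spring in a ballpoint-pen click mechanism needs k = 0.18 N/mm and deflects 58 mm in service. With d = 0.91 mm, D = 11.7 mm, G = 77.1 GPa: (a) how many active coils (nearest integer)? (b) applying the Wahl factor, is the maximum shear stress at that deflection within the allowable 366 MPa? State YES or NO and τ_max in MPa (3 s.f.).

(a) 23 coils; (b) NO, τ_max = 457 MPa

N_a = Gd⁴/(8D³k) = (77.1×10³)(0.91⁴)/(8·11.7³·0.18) = 22.92 → N_a = 23
Actual rate k = Gd⁴/(8D³·23) = 0.17941 N/mm
Working load F = kδ = 0.17941·58 = 10.406 N
C = 11.7/0.91 = 12.8571; K_W = (4C−1)/(4C−4)+0.615/C = 1.1111
τ_max = K_W·8FD/(πd³) = 1.1111·411.41 = 457.11 MPa
τ_max > 366 MPa → exceeds allowable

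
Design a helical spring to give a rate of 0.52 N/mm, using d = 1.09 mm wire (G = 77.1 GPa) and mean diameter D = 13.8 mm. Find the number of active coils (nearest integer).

N_a = Gd⁴/(8D³k) = (77.1×10³ × 1.09⁴)/(8 × 13.8³ × 0.52)
    = 108833 / 10932.8 = 9.955 → 10 coils

10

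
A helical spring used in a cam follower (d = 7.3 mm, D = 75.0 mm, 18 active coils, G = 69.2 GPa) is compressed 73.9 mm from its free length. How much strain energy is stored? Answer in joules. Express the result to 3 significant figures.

k = Gd⁴/(8D³N_a) = (69.2×10³)(7.3⁴)/(8·75.0³·18) = 3.2348 N/mm
U = ½kδ² = 0.5 × 3.2348 × 73.9² = 8833 N·mm = 8.833 J

8.83 J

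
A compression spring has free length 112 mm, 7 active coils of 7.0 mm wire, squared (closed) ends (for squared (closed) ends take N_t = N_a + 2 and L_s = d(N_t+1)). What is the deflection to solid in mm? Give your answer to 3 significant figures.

N_t = 9; L_s = 7.0·10 = 70 mm
δ_solid = L₀ − L_s = 112 − 70 = 42 mm

42.0 mm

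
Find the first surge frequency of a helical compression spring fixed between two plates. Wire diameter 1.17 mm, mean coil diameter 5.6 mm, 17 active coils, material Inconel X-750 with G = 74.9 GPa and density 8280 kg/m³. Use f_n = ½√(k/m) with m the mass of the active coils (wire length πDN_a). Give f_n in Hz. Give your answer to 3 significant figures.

k = Gd⁴/(8D³N_a) = (74.9×10³)(1.17⁴)/(8·5.6³·17) = 5.8765 N/mm = 5876.5 N/m
Wire length L = πDN_a = π·5.6·17 = 299.08 mm
m = ρ·(πd²/4)·L = 8280 × 1.0751×10⁻⁶ m² × 0.29908 m = 0.0026624 kg
f_n = ½√(k/m) = 0.5·√(5876.5/0.0026624) = 0.5·√(2.2072e+06) = 742.83 Hz

743 Hz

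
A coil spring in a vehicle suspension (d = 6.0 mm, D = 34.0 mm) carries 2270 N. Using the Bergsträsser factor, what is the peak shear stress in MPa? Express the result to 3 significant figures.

1140 MPa

Spring index C = D/d = 34.0/6.0 = 5.6667
K_B = (4C+2)/(4C−3) = 24.667/19.667 = 1.2542
τ₀ = 8FD/(πd³) = 8·2270·34.0/(π·6.0³) = 617440/678.58 = 909.89 MPa
τ_max = K·τ₀ = 1.2542 × 909.89 = 1141.2 MPa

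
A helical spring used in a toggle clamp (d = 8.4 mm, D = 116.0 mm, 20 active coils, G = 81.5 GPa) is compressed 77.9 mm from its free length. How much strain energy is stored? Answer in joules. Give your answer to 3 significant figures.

k = Gd⁴/(8D³N_a) = (81.5×10³)(8.4⁴)/(8·116.0³·20) = 1.6247 N/mm
U = ½kδ² = 0.5 × 1.6247 × 77.9² = 4929.8 N·mm = 4.9298 J

4.93 J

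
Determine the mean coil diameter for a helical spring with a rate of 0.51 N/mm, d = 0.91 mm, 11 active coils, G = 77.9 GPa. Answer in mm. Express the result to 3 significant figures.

10.6 mm

D = (Gd⁴/(8N_a·k))^(1/3) = (77.9×10³·0.91⁴/(8·11·0.51))^(1/3)
  = (1190.28)^(1/3) = 10.5978 mm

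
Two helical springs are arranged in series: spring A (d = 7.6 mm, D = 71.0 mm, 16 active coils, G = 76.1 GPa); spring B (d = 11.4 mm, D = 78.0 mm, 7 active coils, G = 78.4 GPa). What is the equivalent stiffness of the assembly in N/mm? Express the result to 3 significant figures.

4.99 N/mm

k_A = Gd⁴/(8D³N_a) = (76.1×10³)(7.6⁴)/(8·71.0³·16) = 5.5418 N/mm
k_B = Gd⁴/(8D³N_a) = (78.4×10³)(11.4⁴)/(8·78.0³·7) = 49.827 N/mm
Series: 1/k_eq = 1/5.5418 + 1/49.827 = 0.20051; k_eq = 4.9872 N/mm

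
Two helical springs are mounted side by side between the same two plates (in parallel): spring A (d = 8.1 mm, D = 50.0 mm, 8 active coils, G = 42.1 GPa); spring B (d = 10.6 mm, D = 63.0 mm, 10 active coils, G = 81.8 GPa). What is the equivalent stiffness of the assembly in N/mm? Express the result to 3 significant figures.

74.3 N/mm

k_A = Gd⁴/(8D³N_a) = (42.1×10³)(8.1⁴)/(8·50.0³·8) = 22.653 N/mm
k_B = Gd⁴/(8D³N_a) = (81.8×10³)(10.6⁴)/(8·63.0³·10) = 51.626 N/mm
Parallel: k_eq = 22.653 + 51.626 = 74.279 N/mm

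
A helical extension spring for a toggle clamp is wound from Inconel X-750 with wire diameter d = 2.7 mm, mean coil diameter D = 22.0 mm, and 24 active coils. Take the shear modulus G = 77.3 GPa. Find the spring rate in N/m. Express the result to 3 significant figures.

k = Gd⁴/(8D³N_a) = (77.3×10³ × 2.7⁴) / (8 × 22.0³ × 24)
  = 4.10804e+06 / 2.04442e+06 = 2.0094 N/mm = 2009.4 N/m

2010 N/m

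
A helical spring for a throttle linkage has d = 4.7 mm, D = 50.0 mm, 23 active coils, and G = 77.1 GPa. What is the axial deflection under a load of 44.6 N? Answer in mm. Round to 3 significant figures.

k = Gd⁴/(8D³N_a) = (77.1×10³)(4.7⁴)/(8·50.0³·23) = 1.6358 N/mm
δ = F/k = 44.6 / 1.6358 = 27.266 mm

27.3 mm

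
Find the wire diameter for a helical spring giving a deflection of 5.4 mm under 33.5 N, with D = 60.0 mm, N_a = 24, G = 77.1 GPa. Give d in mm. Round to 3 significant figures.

7.60 mm

Required rate k = F/δ = 33.5/5.4 = 6.2037 N/mm
d = (8D³N_a·k / G)^(1/4) = (8·60.0³·24·6.2037 / (77.1×10³))^0.25
  = (3337)^0.25 = 7.6004 mm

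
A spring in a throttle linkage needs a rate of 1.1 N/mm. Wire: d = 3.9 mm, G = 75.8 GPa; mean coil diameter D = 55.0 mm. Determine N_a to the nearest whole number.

N_a = Gd⁴/(8D³k) = (75.8×10³ × 3.9⁴)/(8 × 55.0³ × 1.1)
    = 1.75359e+07 / 1.4641e+06 = 11.98 → 12 coils

12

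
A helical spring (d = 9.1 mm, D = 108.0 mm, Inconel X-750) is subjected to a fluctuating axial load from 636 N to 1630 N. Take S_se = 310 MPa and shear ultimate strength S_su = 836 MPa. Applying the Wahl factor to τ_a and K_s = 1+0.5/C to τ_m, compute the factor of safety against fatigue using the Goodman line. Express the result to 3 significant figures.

0.854

C = D/d = 108.0/9.1 = 11.8681; K_W = (4C−1)/(4C−4)+0.615/C = 1.1208; K_s = 1+0.5/C = 1.0421
F_a = (F_max−F_min)/2 = 497 N; F_m = (F_max+F_min)/2 = 1133 N
τ_a = K_W·8F_aD/(πd³) = 1.1208 × 181.38 = 203.3 MPa
τ_m = K_s·8F_mD/(πd³) = 1.0421 × 413.49 = 430.91 MPa
Goodman: 1/n_f = τ_a/S_se + τ_m/S_su = 203.3/310 + 430.91/836 = 0.65580 + 0.51545 = 1.1713
n_f = 1/1.1713 = 0.8538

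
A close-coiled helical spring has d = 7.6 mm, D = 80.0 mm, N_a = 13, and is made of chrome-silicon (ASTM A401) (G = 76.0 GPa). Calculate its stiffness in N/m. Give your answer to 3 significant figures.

4760 N/m

k = Gd⁴/(8D³N_a) = (76.0×10³ × 7.6⁴) / (8 × 80.0³ × 13)
  = 2.53553e+08 / 5.3248e+07 = 4.7617 N/mm = 4761.7 N/m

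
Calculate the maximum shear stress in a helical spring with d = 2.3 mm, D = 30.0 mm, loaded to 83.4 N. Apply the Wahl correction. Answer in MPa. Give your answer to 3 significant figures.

581 MPa

Spring index C = D/d = 30.0/2.3 = 13.0435
K_W = (4C−1)/(4C−4) + 0.615/C = 51.174/48.174 + 0.0471 = 1.1094
τ₀ = 8FD/(πd³) = 8·83.4·30.0/(π·2.3³) = 20016/38.224 = 523.65 MPa
τ_max = K·τ₀ = 1.1094 × 523.65 = 580.95 MPa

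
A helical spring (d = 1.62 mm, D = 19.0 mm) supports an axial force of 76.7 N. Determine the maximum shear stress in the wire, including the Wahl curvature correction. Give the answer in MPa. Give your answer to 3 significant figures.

Spring index C = D/d = 19.0/1.62 = 11.7284
K_W = (4C−1)/(4C−4) + 0.615/C = 45.914/42.914 + 0.0524 = 1.1223
τ₀ = 8FD/(πd³) = 8·76.7·19.0/(π·1.62³) = 11658.4/13.357 = 872.86 MPa
τ_max = K·τ₀ = 1.1223 × 872.86 = 979.65 MPa

980 MPa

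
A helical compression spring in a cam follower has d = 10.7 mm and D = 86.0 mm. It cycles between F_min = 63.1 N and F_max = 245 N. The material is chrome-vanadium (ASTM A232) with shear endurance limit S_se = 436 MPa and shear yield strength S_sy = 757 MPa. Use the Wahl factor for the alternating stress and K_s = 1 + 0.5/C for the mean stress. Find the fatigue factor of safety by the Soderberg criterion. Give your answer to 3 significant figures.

C = D/d = 86.0/10.7 = 8.0374; K_W = (4C−1)/(4C−4)+0.615/C = 1.1831; K_s = 1+0.5/C = 1.0622
F_a = (F_max−F_min)/2 = 90.95 N; F_m = (F_max+F_min)/2 = 154.05 N
τ_a = K_W·8F_aD/(πd³) = 1.1831 × 16.259 = 19.236 MPa
τ_m = K_s·8F_mD/(πd³) = 1.0622 × 27.539 = 29.252 MPa
Soderberg: 1/n_f = τ_a/S_se + τ_m/S_sy = 19.236/436 + 29.252/757 = 0.04412 + 0.03864 = 0.082761
n_f = 1/0.082761 = 12.08

12.1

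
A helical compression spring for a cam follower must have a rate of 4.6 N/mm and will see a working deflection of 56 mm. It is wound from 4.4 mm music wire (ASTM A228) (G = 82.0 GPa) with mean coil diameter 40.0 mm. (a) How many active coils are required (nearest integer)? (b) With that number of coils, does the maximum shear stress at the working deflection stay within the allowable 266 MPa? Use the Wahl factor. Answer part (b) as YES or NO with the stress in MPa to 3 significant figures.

(a) 13 coils; (b) NO, τ_max = 359 MPa

N_a = Gd⁴/(8D³k) = (82.0×10³)(4.4⁴)/(8·40.0³·4.6) = 13.05 → N_a = 13
Actual rate k = Gd⁴/(8D³·13) = 4.6175 N/mm
Working load F = kδ = 4.6175·56 = 258.58 N
C = 40.0/4.4 = 9.0909; K_W = (4C−1)/(4C−4)+0.615/C = 1.1603
τ_max = K_W·8FD/(πd³) = 1.1603·309.2 = 358.78 MPa
τ_max > 266 MPa → exceeds allowable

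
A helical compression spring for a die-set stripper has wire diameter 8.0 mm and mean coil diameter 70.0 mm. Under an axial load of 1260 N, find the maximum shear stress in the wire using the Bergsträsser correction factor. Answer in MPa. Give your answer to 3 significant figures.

507 MPa

Spring index C = D/d = 70.0/8.0 = 8.7500
K_B = (4C+2)/(4C−3) = 37.000/32.000 = 1.1562
τ₀ = 8FD/(πd³) = 8·1260·70.0/(π·8.0³) = 705600/1608.5 = 438.67 MPa
τ_max = K·τ₀ = 1.1562 × 438.67 = 507.21 MPa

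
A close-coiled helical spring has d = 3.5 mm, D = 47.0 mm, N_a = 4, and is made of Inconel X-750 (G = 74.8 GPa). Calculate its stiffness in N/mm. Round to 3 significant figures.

k = Gd⁴/(8D³N_a) = (74.8×10³ × 3.5⁴) / (8 × 47.0³ × 4)
  = 1.12247e+07 / 3.32234e+06 = 3.3785 N/mm

3.38 N/mm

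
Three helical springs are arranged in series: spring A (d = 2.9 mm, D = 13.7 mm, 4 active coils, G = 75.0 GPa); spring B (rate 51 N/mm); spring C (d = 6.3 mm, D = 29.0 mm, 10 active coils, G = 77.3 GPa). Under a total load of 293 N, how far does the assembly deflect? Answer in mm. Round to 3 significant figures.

k_A = Gd⁴/(8D³N_a) = (75.0×10³)(2.9⁴)/(8·13.7³·4) = 64.468 N/mm
k_C = Gd⁴/(8D³N_a) = (77.3×10³)(6.3⁴)/(8·29.0³·10) = 62.411 N/mm
Series: 1/k_eq = 1/64.468 + 1/51 + 1/62.411 = 0.051142; k_eq = 19.553 N/mm
δ = F/k_eq = 293/19.553 = 14.985 mm

15.0 mm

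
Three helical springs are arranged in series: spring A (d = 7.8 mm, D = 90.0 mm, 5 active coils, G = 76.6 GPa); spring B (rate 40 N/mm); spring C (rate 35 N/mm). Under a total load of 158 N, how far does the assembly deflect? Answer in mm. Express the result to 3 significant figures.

k_A = Gd⁴/(8D³N_a) = (76.6×10³)(7.8⁴)/(8·90.0³·5) = 9.7234 N/mm
Series: 1/k_eq = 1/9.7234 + 1/40 + 1/35 = 0.15642; k_eq = 6.3932 N/mm
δ = F/k_eq = 158/6.3932 = 24.714 mm

24.7 mm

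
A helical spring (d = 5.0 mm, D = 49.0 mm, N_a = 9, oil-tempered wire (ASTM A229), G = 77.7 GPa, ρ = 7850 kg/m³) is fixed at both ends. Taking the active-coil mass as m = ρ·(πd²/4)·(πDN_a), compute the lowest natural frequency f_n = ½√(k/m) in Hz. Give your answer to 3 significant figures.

k = Gd⁴/(8D³N_a) = (77.7×10³)(5.0⁴)/(8·49.0³·9) = 5.733 N/mm = 5733 N/m
Wire length L = πDN_a = π·49.0·9 = 1385.4 mm
m = ρ·(πd²/4)·L = 7850 × 19.635×10⁻⁶ m² × 1.3854 m = 0.21354 kg
f_n = ½√(k/m) = 0.5·√(5733/0.21354) = 0.5·√(26847) = 81.925 Hz

81.9 Hz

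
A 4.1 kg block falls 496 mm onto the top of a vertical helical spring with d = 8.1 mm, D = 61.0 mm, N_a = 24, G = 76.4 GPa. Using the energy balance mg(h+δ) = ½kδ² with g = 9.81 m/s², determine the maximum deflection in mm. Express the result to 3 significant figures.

k = Gd⁴/(8D³N_a) = (76.4×10³)(8.1⁴)/(8·61.0³·24) = 7.5465 N/mm
W = mg = 4.1 × 9.81 = 40.221 N
½kδ² − Wδ − Wh = 0 → δ = (W + √(W² + 2kWh))/k
δ = (40.221 + √(1617.7 + 301098))/7.5465 = (40.221 + 550.2)/7.5465 = 78.238 mm

78.2 mm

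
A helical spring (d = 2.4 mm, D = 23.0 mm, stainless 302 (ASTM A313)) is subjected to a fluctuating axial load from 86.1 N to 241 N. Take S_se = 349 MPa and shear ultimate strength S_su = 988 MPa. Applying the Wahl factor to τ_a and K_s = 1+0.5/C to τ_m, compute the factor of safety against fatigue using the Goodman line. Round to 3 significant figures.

0.549

C = D/d = 23.0/2.4 = 9.5833; K_W = (4C−1)/(4C−4)+0.615/C = 1.1516; K_s = 1+0.5/C = 1.0522
F_a = (F_max−F_min)/2 = 77.45 N; F_m = (F_max+F_min)/2 = 163.55 N
τ_a = K_W·8F_aD/(πd³) = 1.1516 × 328.14 = 377.87 MPa
τ_m = K_s·8F_mD/(πd³) = 1.0522 × 692.92 = 729.08 MPa
Goodman: 1/n_f = τ_a/S_se + τ_m/S_su = 377.87/349 + 729.08/988 = 1.08271 + 0.73793 = 1.8206
n_f = 1/1.8206 = 0.5493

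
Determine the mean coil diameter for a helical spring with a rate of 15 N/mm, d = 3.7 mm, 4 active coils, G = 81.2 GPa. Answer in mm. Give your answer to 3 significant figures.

31.7 mm

D = (Gd⁴/(8N_a·k))^(1/3) = (81.2×10³·3.7⁴/(8·4·15))^(1/3)
  = (31704.6)^(1/3) = 31.6500 mm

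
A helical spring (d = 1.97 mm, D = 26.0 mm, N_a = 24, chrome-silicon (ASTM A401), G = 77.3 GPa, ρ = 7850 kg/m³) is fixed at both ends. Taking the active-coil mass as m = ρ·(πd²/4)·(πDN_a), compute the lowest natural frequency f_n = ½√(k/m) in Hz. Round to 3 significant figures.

42.9 Hz

k = Gd⁴/(8D³N_a) = (77.3×10³)(1.97⁴)/(8·26.0³·24) = 0.345 N/mm = 345 N/m
Wire length L = πDN_a = π·26.0·24 = 1960.4 mm
m = ρ·(πd²/4)·L = 7850 × 3.0481×10⁻⁶ m² × 1.9604 m = 0.046906 kg
f_n = ½√(k/m) = 0.5·√(345/0.046906) = 0.5·√(7355.2) = 42.881 Hz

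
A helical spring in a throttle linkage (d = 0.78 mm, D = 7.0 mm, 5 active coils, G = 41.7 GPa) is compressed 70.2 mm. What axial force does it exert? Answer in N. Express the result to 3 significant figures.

79.0 N

k = Gd⁴/(8D³N_a) = (41.7×10³)(0.78⁴)/(8·7.0³·5) = 1.125 N/mm
F = k·δ = 1.125 × 70.2 = 78.976 N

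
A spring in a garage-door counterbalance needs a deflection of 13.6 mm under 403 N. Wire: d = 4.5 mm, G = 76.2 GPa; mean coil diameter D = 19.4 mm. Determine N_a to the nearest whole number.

Required rate k = F/δ = 403/13.6 = 29.632 N/mm
N_a = Gd⁴/(8D³k) = (76.2×10³ × 4.5⁴)/(8 × 19.4³ × 29.632)
    = 3.12468e+07 / 1.73086e+06 = 18.05 → 18 coils

18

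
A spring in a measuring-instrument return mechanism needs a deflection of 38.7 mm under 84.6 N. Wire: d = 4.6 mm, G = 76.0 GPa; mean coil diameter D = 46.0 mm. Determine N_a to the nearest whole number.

20

Required rate k = F/δ = 84.6/38.7 = 2.186 N/mm
N_a = Gd⁴/(8D³k) = (76.0×10³ × 4.6⁴)/(8 × 46.0³ × 2.186)
    = 3.40287e+07 / 1.70225e+06 = 19.99 → 20 coils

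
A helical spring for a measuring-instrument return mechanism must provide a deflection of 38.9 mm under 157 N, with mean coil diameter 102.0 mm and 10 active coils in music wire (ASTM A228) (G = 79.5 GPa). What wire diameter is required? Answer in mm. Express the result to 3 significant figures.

8.10 mm

Required rate k = F/δ = 157/38.9 = 4.036 N/mm
d = (8D³N_a·k / G)^(1/4) = (8·102.0³·10·4.036 / (79.5×10³))^0.25
  = (4310)^0.25 = 8.1025 mm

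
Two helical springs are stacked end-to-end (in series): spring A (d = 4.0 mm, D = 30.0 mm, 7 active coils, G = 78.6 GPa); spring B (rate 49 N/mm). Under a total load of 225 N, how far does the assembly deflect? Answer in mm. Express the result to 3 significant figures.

k_A = Gd⁴/(8D³N_a) = (78.6×10³)(4.0⁴)/(8·30.0³·7) = 13.308 N/mm
Series: 1/k_eq = 1/13.308 + 1/49 = 0.095551; k_eq = 10.466 N/mm
δ = F/k_eq = 225/10.466 = 21.499 mm

21.5 mm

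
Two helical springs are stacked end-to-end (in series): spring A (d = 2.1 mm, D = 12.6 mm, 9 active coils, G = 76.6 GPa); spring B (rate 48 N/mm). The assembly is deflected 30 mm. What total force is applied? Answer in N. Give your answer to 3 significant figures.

k_A = Gd⁴/(8D³N_a) = (76.6×10³)(2.1⁴)/(8·12.6³·9) = 10.343 N/mm
Series: 1/k_eq = 1/10.343 + 1/48 = 0.11751; k_eq = 8.5096 N/mm
F = k_eq·δ = 8.5096·30 = 255.29 N

255 N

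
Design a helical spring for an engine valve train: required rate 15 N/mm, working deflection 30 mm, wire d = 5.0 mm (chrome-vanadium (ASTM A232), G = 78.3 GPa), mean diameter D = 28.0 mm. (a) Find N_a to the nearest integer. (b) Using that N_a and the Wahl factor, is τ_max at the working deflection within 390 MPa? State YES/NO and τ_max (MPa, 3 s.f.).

(a) 19 coils; (b) YES, τ_max = 319 MPa

N_a = Gd⁴/(8D³k) = (78.3×10³)(5.0⁴)/(8·28.0³·15) = 18.58 → N_a = 19
Actual rate k = Gd⁴/(8D³·19) = 14.666 N/mm
Working load F = kδ = 14.666·30 = 439.99 N
C = 28.0/5.0 = 5.6000; K_W = (4C−1)/(4C−4)+0.615/C = 1.2729
τ_max = K_W·8FD/(πd³) = 1.2729·250.98 = 319.46 MPa
τ_max ≤ 390 MPa → acceptable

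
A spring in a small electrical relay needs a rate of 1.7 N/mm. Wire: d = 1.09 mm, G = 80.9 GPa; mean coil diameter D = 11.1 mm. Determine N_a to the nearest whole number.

6

N_a = Gd⁴/(8D³k) = (80.9×10³ × 1.09⁴)/(8 × 11.1³ × 1.7)
    = 114197 / 18599.8 = 6.14 → 6 coils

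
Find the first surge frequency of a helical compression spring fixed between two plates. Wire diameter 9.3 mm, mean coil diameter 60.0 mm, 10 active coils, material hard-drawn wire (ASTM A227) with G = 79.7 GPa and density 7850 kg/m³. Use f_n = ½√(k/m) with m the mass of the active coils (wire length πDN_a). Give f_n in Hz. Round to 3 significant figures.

92.6 Hz

k = Gd⁴/(8D³N_a) = (79.7×10³)(9.3⁴)/(8·60.0³·10) = 34.502 N/mm = 34502 N/m
Wire length L = πDN_a = π·60.0·10 = 1885 mm
m = ρ·(πd²/4)·L = 7850 × 67.929×10⁻⁶ m² × 1.885 m = 1.0051 kg
f_n = ½√(k/m) = 0.5·√(34502/1.0051) = 0.5·√(34326) = 92.636 Hz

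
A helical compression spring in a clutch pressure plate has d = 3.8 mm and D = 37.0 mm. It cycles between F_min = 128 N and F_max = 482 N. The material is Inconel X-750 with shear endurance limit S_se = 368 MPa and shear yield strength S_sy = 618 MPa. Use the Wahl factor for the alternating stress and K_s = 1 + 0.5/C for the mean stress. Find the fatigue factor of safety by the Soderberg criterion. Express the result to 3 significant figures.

C = D/d = 37.0/3.8 = 9.7368; K_W = (4C−1)/(4C−4)+0.615/C = 1.1490; K_s = 1+0.5/C = 1.0514
F_a = (F_max−F_min)/2 = 177 N; F_m = (F_max+F_min)/2 = 305 N
τ_a = K_W·8F_aD/(πd³) = 1.1490 × 303.92 = 349.21 MPa
τ_m = K_s·8F_mD/(πd³) = 1.0514 × 523.71 = 550.6 MPa
Soderberg: 1/n_f = τ_a/S_se + τ_m/S_sy = 349.21/368 + 550.6/618 = 0.94894 + 0.89094 = 1.8399
n_f = 1/1.8399 = 0.5435

0.544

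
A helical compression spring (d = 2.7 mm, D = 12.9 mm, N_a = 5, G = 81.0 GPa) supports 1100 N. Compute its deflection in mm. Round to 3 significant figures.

k = Gd⁴/(8D³N_a) = (81.0×10³)(2.7⁴)/(8·12.9³·5) = 50.132 N/mm
δ = F/k = 1100 / 50.132 = 21.942 mm

21.9 mm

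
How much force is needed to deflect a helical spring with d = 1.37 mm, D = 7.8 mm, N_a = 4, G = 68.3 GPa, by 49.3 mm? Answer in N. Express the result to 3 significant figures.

781 N

k = Gd⁴/(8D³N_a) = (68.3×10³)(1.37⁴)/(8·7.8³·4) = 15.844 N/mm
F = k·δ = 15.844 × 49.3 = 781.12 N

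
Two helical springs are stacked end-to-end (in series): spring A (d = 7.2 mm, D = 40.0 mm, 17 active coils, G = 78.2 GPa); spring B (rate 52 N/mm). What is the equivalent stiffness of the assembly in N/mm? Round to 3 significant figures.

k_A = Gd⁴/(8D³N_a) = (78.2×10³)(7.2⁴)/(8·40.0³·17) = 24.144 N/mm
Series: 1/k_eq = 1/24.144 + 1/52 = 0.060648; k_eq = 16.489 N/mm

16.5 N/mm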